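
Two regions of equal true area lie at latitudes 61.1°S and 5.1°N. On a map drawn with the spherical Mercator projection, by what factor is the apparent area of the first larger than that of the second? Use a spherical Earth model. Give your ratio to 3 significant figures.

4.25

On Mercator, area is exaggerated by sec²φ = 1/cos²φ.
At 61.1°: sec²(61.1°) = 1/0.4833² = 4.282.
At 5.1°: sec²(5.1°) = 1/0.9960² = 1.008.
Ratio = 4.282/1.008 = cos²(5.1°)/cos²(61.1°) ≈ 4.25.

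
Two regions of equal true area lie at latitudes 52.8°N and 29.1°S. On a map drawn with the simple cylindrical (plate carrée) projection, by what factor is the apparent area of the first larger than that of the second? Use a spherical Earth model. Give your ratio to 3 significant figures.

1.45

In the plate carrée (x = Rλ, y = Rφ), meridians are true-scale (h = 1) and parallels are stretched by k = sec φ.
Areal scale at 52.8°: h·k = 1.000 × 1.654 = 1.654.
Areal scale at 29.1°: h·k = 1.000 × 1.144 = 1.144.
Ratio = 1.654/1.144 ≈ 1.45.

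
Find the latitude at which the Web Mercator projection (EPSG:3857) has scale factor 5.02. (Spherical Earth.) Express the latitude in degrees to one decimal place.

78.5°

Mercator scale is k = sec φ = 1/cos φ.
1/cos φ = 5.02  ⇒  cos φ = 0.1992  ⇒  φ = arccos(0.1992) ≈ 78.5°.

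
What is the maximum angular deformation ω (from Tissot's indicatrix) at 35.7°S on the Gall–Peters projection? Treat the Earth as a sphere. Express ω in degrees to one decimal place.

15.8°

The Gall–Peters projection is cylindrical equal-area with φ₀ = 45°. For cylindrical equal-area with standard parallel φ₀, h = cos φ / cos φ₀ and k = cos φ₀ / cos φ, so h·k = 1.
At 35.7°: h = 1.148, k = 0.8707; principal scales a = 1.148, b = 0.8707.
sin(ω/2) = (a − b)/(a + b) = 0.2777/2.019 = 0.1375, so ω = 2 arcsin(0.1375) ≈ 15.8°.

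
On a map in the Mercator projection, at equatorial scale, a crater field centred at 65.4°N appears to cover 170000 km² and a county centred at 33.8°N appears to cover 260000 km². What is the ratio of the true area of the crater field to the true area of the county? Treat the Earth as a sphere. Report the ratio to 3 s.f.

Mercator's areal exaggeration is sec²φ; hence true area = (apparent area) · cos²φ.
True area of crater field: 170000 × cos²(65.4°) = 170000 × 0.1733 = 29460 km².
True area of county: 260000 × cos²(33.8°) = 260000 × 0.6905 = 179500 km².
Ratio = 29460 / 179500 ≈ 0.164.

0.164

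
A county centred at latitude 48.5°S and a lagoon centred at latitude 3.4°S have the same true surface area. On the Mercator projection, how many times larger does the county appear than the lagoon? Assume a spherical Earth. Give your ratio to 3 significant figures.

2.27

Mercator is conformal with k = sec φ, so areal scale = k² = sec²φ.
At 48.5°: sec²(48.5°) = 1/0.6626² = 2.278.
At 3.4°: sec²(3.4°) = 1/0.9982² = 1.004.
Ratio = 2.278/1.004 = cos²(3.4°)/cos²(48.5°) ≈ 2.27.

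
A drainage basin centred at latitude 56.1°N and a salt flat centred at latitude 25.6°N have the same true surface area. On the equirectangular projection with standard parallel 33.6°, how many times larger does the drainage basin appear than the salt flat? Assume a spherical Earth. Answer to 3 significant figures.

In the equirectangular projection with standard parallel φ₀ = 33.6° (x = Rλ cos φ₀, y = Rφ), meridians are true-scale (h = 1) and the parallel scale is k = cos φ₀ / cos φ.
Areal scale at 56.1°: h·k = 1.000 × 1.493 = 1.493.
Areal scale at 25.6°: h·k = 1.000 × 0.9236 = 0.9236.
Ratio = 1.493/0.9236 ≈ 1.62.

1.62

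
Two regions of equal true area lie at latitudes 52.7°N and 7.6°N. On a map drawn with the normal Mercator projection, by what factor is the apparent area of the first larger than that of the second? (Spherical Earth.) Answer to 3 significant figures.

2.68

Mercator is conformal with k = sec φ, so areal scale = k² = sec²φ.
At 52.7°: sec²(52.7°) = 1/0.6060² = 2.723.
At 7.6°: sec²(7.6°) = 1/0.9912² = 1.018.
Ratio = 2.723/1.018 = cos²(7.6°)/cos²(52.7°) ≈ 2.68.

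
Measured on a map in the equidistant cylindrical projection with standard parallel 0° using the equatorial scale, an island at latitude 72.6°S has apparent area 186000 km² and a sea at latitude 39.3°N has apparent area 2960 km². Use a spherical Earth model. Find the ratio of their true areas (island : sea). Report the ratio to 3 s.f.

24.3

On the plate carrée, areal scale = h·k = 1 × sec φ, so true area = apparent × cos φ.
True area of island: 186000 × cos(72.6°) = 186000 × 0.2990 = 55620 km².
True area of sea: 2960 × cos(39.3°) = 2960 × 0.7738 = 2291 km².
Ratio = 55620 / 2291 ≈ 24.3.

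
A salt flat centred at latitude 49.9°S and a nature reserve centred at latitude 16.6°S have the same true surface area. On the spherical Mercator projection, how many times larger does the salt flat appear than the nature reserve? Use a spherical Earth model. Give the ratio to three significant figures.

Mercator is conformal with k = sec φ, so areal scale = k² = sec²φ.
At 49.9°: sec²(49.9°) = 1/0.6441² = 2.410.
At 16.6°: sec²(16.6°) = 1/0.9583² = 1.089.
Ratio = 2.410/1.089 = cos²(16.6°)/cos²(49.9°) ≈ 2.21.

2.21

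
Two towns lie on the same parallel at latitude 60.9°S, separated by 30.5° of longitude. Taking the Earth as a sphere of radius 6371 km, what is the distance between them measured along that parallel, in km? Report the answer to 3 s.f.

1650 km

Arc length along a parallel = R cos φ · Δλ (with Δλ in radians).
= 6371 × cos 60.9° × (30.5° × π/180) = 6371 × 0.4863 × 0.5323 ≈ 1650 km.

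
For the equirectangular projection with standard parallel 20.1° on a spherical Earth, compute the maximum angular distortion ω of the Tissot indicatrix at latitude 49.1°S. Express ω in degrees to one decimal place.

In the equirectangular projection with standard parallel φ₀ = 20.1° (x = Rλ cos φ₀, y = Rφ), meridians are true-scale (h = 1) and the parallel scale is k = cos φ₀ / cos φ.
At 49.1°: h = 1.000, k = 1.434; principal scales a = 1.434, b = 1.000.
sin(ω/2) = (a − b)/(a + b) = 0.4343/2.434 = 0.1784, so ω = 2 arcsin(0.1784) ≈ 20.6°.

20.6°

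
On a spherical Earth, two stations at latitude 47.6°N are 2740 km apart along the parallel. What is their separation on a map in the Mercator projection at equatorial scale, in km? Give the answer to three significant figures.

4060 km

Mercator is conformal, so the point scale is isotropic: h = k = sec φ = 1/cos φ.
Along the parallel, k = sec 47.6° = 1/0.6743 = 1.483.
Map distance = 2740 × 1.483 ≈ 4060 km.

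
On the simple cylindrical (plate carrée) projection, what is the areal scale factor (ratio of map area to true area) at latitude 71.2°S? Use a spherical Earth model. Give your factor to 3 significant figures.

Plate carrée maps x = Rλ, y = Rφ. The meridian scale is h = 1 and the parallel scale is k = 1/cos φ = sec φ.
Areal scale = h·k = 1 × sec φ; at 71.2°, h = 1.000, k = 3.103, so h·k = 3.103.

3.10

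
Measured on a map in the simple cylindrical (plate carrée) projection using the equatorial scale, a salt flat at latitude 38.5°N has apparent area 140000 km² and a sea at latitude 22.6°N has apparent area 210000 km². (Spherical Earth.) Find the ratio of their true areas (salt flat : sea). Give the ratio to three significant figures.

Plate carrée has h = 1 and k = sec φ, giving areal scale sec φ; true area = (apparent area) · cos φ.
True area of salt flat: 140000 × cos(38.5°) = 140000 × 0.7826 = 109600 km².
True area of sea: 210000 × cos(22.6°) = 210000 × 0.9232 = 193900 km².
Ratio = 109600 / 193900 ≈ 0.565.

0.565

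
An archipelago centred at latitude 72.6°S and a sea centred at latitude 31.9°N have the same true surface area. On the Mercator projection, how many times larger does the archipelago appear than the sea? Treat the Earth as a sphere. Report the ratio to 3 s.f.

Mercator areal scale is sec²φ.
At 72.6°: sec²(72.6°) = 1/0.2990² = 11.18.
At 31.9°: sec²(31.9°) = 1/0.8490² = 1.387.
Ratio = 11.18/1.387 = cos²(31.9°)/cos²(72.6°) ≈ 8.06.

8.06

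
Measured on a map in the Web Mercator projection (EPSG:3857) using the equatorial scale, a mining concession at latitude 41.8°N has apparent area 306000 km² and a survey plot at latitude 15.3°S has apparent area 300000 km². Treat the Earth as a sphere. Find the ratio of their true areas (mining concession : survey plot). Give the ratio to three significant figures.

0.609

Mercator's areal exaggeration is sec²φ; hence true area = (apparent area) · cos²φ.
True area of mining concession: 306000 × cos²(41.8°) = 306000 × 0.5557 = 170100 km².
True area of survey plot: 300000 × cos²(15.3°) = 300000 × 0.9304 = 279100 km².
Ratio = 170100 / 279100 ≈ 0.609.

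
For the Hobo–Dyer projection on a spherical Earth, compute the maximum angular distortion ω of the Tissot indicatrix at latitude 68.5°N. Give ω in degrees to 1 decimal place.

The Hobo–Dyer projection is cylindrical equal-area with φ₀ = 37.5°. A cylindrical equal-area projection with standard parallel φ₀ has meridian scale h = cos φ / cos φ₀ and parallel scale k = cos φ₀ / cos φ (so areas are preserved, h·k = 1).
At 68.5°: h = 0.4620, k = 2.165; principal scales a = 2.165, b = 0.4620.
sin(ω/2) = (a − b)/(a + b) = 1.703/2.627 = 0.6482, so ω = 2 arcsin(0.6482) ≈ 80.8°.

80.8°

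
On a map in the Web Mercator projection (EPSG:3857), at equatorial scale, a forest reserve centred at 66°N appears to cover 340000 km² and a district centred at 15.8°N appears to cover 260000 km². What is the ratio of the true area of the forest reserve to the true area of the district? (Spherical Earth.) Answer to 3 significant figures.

0.234

Since Mercator area scale is 1/cos²φ, the true area equals the apparent area multiplied by cos²φ.
True area of forest reserve: 340000 × cos²(66°) = 340000 × 0.1654 = 56250 km².
True area of district: 260000 × cos²(15.8°) = 260000 × 0.9259 = 240700 km².
Ratio = 56250 / 240700 ≈ 0.234.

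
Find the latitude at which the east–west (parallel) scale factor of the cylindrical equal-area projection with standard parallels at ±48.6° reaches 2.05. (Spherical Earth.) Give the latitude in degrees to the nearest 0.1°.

71.2°

For cylindrical equal-area with standard parallel φ₀, h = cos φ / cos φ₀ and k = cos φ₀ / cos φ, so h·k = 1.
k = cos φ₀ / cos φ = 2.05  ⇒  cos φ = cos 48.6° / 2.05 = 0.3226.
φ = arccos(0.3226) ≈ 71.2°.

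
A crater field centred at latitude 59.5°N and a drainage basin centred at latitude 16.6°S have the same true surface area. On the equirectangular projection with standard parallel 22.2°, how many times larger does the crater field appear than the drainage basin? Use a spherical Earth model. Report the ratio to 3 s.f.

1.89

With standard parallel φ₀ = 22.2°, the equirectangular projection gives x = Rλ cos φ₀, y = Rφ, so h = 1 and k = cos 22.2° / cos φ.
Areal scale at 59.5°: h·k = 1.000 × 1.824 = 1.824.
Areal scale at 16.6°: h·k = 1.000 × 0.9661 = 0.9661.
Ratio = 1.824/0.9661 ≈ 1.89.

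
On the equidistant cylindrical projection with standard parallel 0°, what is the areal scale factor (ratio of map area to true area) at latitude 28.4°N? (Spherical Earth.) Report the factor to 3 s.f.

1.14

For the equirectangular projection with φ₀ = 0 (plate carrée), h = 1 along meridians and k = sec φ along parallels.
Areal scale = h·k = 1 × sec φ; at 28.4°, h = 1.000, k = 1.137, so h·k = 1.137.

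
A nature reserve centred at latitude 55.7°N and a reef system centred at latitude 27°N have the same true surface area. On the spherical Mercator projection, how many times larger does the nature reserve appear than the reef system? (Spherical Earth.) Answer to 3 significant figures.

On Mercator, area is exaggerated by sec²φ = 1/cos²φ.
At 55.7°: sec²(55.7°) = 1/0.5635² = 3.149.
At 27°: sec²(27°) = 1/0.8910² = 1.260.
Ratio = 3.149/1.260 = cos²(27°)/cos²(55.7°) ≈ 2.50.

2.50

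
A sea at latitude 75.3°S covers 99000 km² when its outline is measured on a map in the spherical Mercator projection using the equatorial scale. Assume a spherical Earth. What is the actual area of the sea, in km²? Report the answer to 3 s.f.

Mercator is conformal, so the point scale is isotropic: h = k = sec φ = 1/cos φ.
Areal scale = k² = sec²φ = 1/cos²(75.3°) = 1/0.2538² = 15.53.
True area = apparent / (areal scale) = 99000 / 15.53 ≈ 6370 km².

6370 km²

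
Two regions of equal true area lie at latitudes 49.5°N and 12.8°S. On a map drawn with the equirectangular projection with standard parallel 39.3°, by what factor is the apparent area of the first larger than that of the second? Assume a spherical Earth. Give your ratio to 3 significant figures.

In the equirectangular projection with standard parallel φ₀ = 39.3° (x = Rλ cos φ₀, y = Rφ), meridians are true-scale (h = 1) and the parallel scale is k = cos φ₀ / cos φ.
Areal scale at 49.5°: h·k = 1.000 × 1.192 = 1.192.
Areal scale at 12.8°: h·k = 1.000 × 0.7936 = 0.7936.
Ratio = 1.192/0.7936 ≈ 1.50.

1.50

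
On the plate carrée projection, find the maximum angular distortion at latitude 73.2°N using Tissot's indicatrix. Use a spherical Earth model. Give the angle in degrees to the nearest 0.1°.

Plate carrée maps x = Rλ, y = Rφ. The meridian scale is h = 1 and the parallel scale is k = 1/cos φ = sec φ.
At 73.2°: h = 1.000, k = 3.460; principal scales a = 3.460, b = 1.000.
sin(ω/2) = (a − b)/(a + b) = 2.460/4.460 = 0.5516, so ω = 2 arcsin(0.5516) ≈ 66.9°.

66.9°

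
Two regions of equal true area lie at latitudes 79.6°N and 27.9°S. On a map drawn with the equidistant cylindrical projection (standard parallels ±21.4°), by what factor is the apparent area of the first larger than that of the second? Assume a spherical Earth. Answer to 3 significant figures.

4.90

In the equirectangular projection with standard parallel φ₀ = 21.4° (x = Rλ cos φ₀, y = Rφ), meridians are true-scale (h = 1) and the parallel scale is k = cos φ₀ / cos φ.
Areal scale at 79.6°: h·k = 1.000 × 5.158 = 5.158.
Areal scale at 27.9°: h·k = 1.000 × 1.054 = 1.054.
Ratio = 5.158/1.054 ≈ 4.90.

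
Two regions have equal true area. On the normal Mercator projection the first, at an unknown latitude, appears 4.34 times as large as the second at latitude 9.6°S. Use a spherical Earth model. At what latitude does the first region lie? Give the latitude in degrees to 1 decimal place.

Mercator areal scale is sec²φ, so apparent-area ratio = sec²φ₁ / sec²φ₂ = cos²φ₂ / cos²φ₁.
cos²φ₂ / cos²φ₁ = 4.34  ⇒  cos φ₁ = cos 9.6° / √4.34 = 0.9860/2.083 = 0.4733.
φ₁ = arccos(0.4733) ≈ 61.8°.

61.8°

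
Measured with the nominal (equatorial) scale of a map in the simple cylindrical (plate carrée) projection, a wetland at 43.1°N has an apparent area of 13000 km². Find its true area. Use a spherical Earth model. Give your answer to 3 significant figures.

9490 km²

Plate carrée maps x = Rλ, y = Rφ. The meridian scale is h = 1 and the parallel scale is k = 1/cos φ = sec φ.
Areal scale = h·k = 1 × sec φ; at 43.1°, h = 1.000, k = 1.370, so h·k = 1.370.
True area = apparent / (areal scale) = 13000 / 1.370 ≈ 9490 km².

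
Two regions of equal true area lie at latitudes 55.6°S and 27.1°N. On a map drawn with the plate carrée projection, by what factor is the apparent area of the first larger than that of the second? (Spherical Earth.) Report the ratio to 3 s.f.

1.58

For the equirectangular projection with φ₀ = 0 (plate carrée), h = 1 along meridians and k = sec φ along parallels.
Areal scale at 55.6°: h·k = 1.000 × 1.770 = 1.770.
Areal scale at 27.1°: h·k = 1.000 × 1.123 = 1.123.
Ratio = 1.770/1.123 ≈ 1.58.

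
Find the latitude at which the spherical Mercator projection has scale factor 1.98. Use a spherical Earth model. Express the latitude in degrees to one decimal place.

Mercator scale is k = sec φ = 1/cos φ.
1/cos φ = 1.98  ⇒  cos φ = 0.5051  ⇒  φ = arccos(0.5051) ≈ 59.7°.

59.7°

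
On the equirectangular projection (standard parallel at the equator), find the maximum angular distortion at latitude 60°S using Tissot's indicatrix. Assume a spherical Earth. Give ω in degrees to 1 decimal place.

In the plate carrée (x = Rλ, y = Rφ), meridians are true-scale (h = 1) and parallels are stretched by k = sec φ.
At 60°: h = 1.000, k = 2.000; principal scales a = 2.000, b = 1.000.
sin(ω/2) = (a − b)/(a + b) = 1.0000/3.000 = 0.3333, so ω = 2 arcsin(0.3333) ≈ 38.9°.

38.9°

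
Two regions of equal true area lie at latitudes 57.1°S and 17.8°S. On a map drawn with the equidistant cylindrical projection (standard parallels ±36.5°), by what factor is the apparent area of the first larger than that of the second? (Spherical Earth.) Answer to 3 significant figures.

The equidistant cylindrical projection with φ₀ = 36.5° has h = 1 (meridians true) and k = cos φ₀ / cos φ along parallels.
Areal scale at 57.1°: h·k = 1.000 × 1.480 = 1.480.
Areal scale at 17.8°: h·k = 1.000 × 0.8443 = 0.8443.
Ratio = 1.480/0.8443 ≈ 1.75.

1.75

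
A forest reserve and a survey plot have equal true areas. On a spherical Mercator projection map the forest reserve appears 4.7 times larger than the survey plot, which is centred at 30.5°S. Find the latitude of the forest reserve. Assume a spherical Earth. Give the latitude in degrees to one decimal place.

Mercator areal scale is sec²φ, so apparent-area ratio = sec²φ₁ / sec²φ₂ = cos²φ₂ / cos²φ₁.
cos²φ₂ / cos²φ₁ = 4.7  ⇒  cos φ₁ = cos 30.5° / √4.7 = 0.8616/2.168 = 0.3974.
φ₁ = arccos(0.3974) ≈ 66.6°.

66.6°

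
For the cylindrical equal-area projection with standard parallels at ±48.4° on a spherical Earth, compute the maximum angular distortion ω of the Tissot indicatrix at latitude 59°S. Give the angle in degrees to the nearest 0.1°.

28.8°

Cylindrical equal-area (φ₀ = 48.4°): h = cos φ / cos 48.4° along meridians, k = cos 48.4° / cos φ along parallels; h·k = 1.
At 59°: h = 0.7757, k = 1.289; principal scales a = 1.289, b = 0.7757.
sin(ω/2) = (a − b)/(a + b) = 0.5133/2.065 = 0.2486, so ω = 2 arcsin(0.2486) ≈ 28.8°.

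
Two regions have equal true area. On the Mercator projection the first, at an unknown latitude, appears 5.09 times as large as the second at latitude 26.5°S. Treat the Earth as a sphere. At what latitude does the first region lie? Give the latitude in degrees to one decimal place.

On Mercator, (apparent₁)/(apparent₂) = sec²φ₁ / sec²φ₂ when true areas are equal.
cos²φ₂ / cos²φ₁ = 5.09  ⇒  cos φ₁ = cos 26.5° / √5.09 = 0.8949/2.256 = 0.3967.
φ₁ = arccos(0.3967) ≈ 66.6°.

66.6°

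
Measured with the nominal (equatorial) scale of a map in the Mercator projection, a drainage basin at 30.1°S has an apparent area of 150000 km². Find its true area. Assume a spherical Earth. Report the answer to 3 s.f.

112000 km²

The Mercator projection is conformal; its linear scale factor is the same in every direction and equals sec φ = 1/cos φ.
Areal scale = k² = sec²φ = 1/cos²(30.1°) = 1/0.8652² = 1.336.
True area = apparent / (areal scale) = 150000 / 1.336 ≈ 112000 km².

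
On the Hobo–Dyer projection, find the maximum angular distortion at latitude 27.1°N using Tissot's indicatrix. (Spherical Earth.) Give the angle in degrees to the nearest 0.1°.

Hobo–Dyer is a cylindrical equal-area projection with standard parallels at ±37.5°. A cylindrical equal-area projection with standard parallel φ₀ has meridian scale h = cos φ / cos φ₀ and parallel scale k = cos φ₀ / cos φ (so areas are preserved, h·k = 1).
At 27.1°: h = 1.122, k = 0.8912; principal scales a = 1.122, b = 0.8912.
sin(ω/2) = (a − b)/(a + b) = 0.2309/2.013 = 0.1147, so ω = 2 arcsin(0.1147) ≈ 13.2°.

13.2°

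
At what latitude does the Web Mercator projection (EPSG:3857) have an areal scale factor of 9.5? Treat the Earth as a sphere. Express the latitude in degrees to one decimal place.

71.1°

Mercator areal scale is sec²φ.
sec²φ = 9.5  ⇒  cos²φ = 0.1053  ⇒  cos φ = 0.3244.
φ = arccos(0.3244) ≈ 71.1°.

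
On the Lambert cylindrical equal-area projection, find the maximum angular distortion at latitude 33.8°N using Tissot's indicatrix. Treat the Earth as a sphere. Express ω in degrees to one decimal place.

The Lambert cylindrical equal-area projection is the cylindrical equal-area projection with its standard parallel at the equator (φ₀ = 0). A cylindrical equal-area projection with standard parallel φ₀ has meridian scale h = cos φ / cos φ₀ and parallel scale k = cos φ₀ / cos φ (so areas are preserved, h·k = 1).
At 33.8°: h = 0.8310, k = 1.203; principal scales a = 1.203, b = 0.8310.
sin(ω/2) = (a − b)/(a + b) = 0.3724/2.034 = 0.1831, so ω = 2 arcsin(0.1831) ≈ 21.1°.

21.1°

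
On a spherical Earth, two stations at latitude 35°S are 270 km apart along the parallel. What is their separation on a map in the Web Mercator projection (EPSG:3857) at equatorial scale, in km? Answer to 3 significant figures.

330 km

Mercator is conformal, so the point scale is isotropic: h = k = sec φ = 1/cos φ.
Along the parallel, k = sec 35° = 1/0.8192 = 1.221.
Map distance = 270 × 1.221 ≈ 330 km.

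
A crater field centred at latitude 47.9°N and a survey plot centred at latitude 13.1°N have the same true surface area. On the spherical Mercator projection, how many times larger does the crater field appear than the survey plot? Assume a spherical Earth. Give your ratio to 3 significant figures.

Mercator areal scale is sec²φ.
At 47.9°: sec²(47.9°) = 1/0.6704² = 2.225.
At 13.1°: sec²(13.1°) = 1/0.9740² = 1.054.
Ratio = 2.225/1.054 = cos²(13.1°)/cos²(47.9°) ≈ 2.11.

2.11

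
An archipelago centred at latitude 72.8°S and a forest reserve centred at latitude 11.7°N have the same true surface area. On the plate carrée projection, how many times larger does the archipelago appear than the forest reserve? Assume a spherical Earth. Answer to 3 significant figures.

3.31

For the equirectangular projection with φ₀ = 0 (plate carrée), h = 1 along meridians and k = sec φ along parallels.
Areal scale at 72.8°: h·k = 1.000 × 3.382 = 3.382.
Areal scale at 11.7°: h·k = 1.000 × 1.021 = 1.021.
Ratio = 3.382/1.021 ≈ 3.31.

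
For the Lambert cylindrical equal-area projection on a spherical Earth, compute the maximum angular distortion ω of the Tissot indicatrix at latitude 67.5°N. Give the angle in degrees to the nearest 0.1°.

96.2°

The Lambert cylindrical equal-area projection is the cylindrical equal-area projection with its standard parallel at the equator (φ₀ = 0). For cylindrical equal-area with standard parallel φ₀, h = cos φ / cos φ₀ and k = cos φ₀ / cos φ, so h·k = 1.
At 67.5°: h = 0.3827, k = 2.613; principal scales a = 2.613, b = 0.3827.
sin(ω/2) = (a − b)/(a + b) = 2.230/2.996 = 0.7445, so ω = 2 arcsin(0.7445) ≈ 96.2°.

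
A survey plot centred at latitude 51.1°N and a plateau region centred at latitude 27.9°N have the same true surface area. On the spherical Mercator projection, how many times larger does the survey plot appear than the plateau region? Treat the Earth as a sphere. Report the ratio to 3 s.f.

1.98

Mercator areal scale is sec²φ.
At 51.1°: sec²(51.1°) = 1/0.6280² = 2.536.
At 27.9°: sec²(27.9°) = 1/0.8838² = 1.280.
Ratio = 2.536/1.280 = cos²(27.9°)/cos²(51.1°) ≈ 1.98.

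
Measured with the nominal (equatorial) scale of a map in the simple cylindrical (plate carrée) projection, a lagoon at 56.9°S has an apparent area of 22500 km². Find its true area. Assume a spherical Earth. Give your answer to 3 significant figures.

12300 km²

In the plate carrée (x = Rλ, y = Rφ), meridians are true-scale (h = 1) and parallels are stretched by k = sec φ.
Areal scale = h·k = 1 × sec φ; at 56.9°, h = 1.000, k = 1.831, so h·k = 1.831.
True area = apparent / (areal scale) = 22500 / 1.831 ≈ 12300 km².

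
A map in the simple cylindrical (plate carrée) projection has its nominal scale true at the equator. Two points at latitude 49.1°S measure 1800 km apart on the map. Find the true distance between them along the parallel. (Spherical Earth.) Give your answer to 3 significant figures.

For the equirectangular projection with φ₀ = 0 (plate carrée), h = 1 along meridians and k = sec φ along parallels.
Along the parallel at 49.1°, map distances are exaggerated by k = sec 49.1° = 1.527.
True distance = 1800 / 1.527 = 1800 × cos 49.1° ≈ 1180 km.

1180 km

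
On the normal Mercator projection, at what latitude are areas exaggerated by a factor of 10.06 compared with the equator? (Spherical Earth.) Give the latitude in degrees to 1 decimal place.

71.6°

Mercator areal scale is sec²φ.
sec²φ = 10.06  ⇒  cos²φ = 0.09940  ⇒  cos φ = 0.3153.
φ = arccos(0.3153) ≈ 71.6°.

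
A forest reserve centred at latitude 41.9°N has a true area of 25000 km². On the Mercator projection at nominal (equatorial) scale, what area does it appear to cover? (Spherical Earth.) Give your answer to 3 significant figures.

For Mercator, h = k = sec φ (a conformal cylindrical projection has a single point scale, 1/cos φ).
Areal scale = k² = sec²φ = 1/cos²(41.9°) = 1/0.7443² = 1.805.
Apparent area = 25000 × 1.805 ≈ 45100 km².

45100 km²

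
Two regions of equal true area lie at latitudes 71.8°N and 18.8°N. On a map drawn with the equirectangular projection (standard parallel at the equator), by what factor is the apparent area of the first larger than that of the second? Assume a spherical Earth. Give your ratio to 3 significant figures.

For the equirectangular projection with φ₀ = 0 (plate carrée), h = 1 along meridians and k = sec φ along parallels.
Areal scale at 71.8°: h·k = 1.000 × 3.202 = 3.202.
Areal scale at 18.8°: h·k = 1.000 × 1.056 = 1.056.
Ratio = 3.202/1.056 ≈ 3.03.

3.03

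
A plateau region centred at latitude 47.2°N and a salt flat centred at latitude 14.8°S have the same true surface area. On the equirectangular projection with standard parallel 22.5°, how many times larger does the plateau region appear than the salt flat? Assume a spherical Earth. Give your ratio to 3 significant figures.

1.42

The equidistant cylindrical projection with φ₀ = 22.5° has h = 1 (meridians true) and k = cos φ₀ / cos φ along parallels.
Areal scale at 47.2°: h·k = 1.000 × 1.360 = 1.360.
Areal scale at 14.8°: h·k = 1.000 × 0.9556 = 0.9556.
Ratio = 1.360/0.9556 ≈ 1.42.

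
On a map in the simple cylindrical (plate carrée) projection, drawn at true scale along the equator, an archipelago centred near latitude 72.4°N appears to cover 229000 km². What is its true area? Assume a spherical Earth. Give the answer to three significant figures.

Plate carrée maps x = Rλ, y = Rφ. The meridian scale is h = 1 and the parallel scale is k = 1/cos φ = sec φ.
Areal scale = h·k = 1 × sec φ; at 72.4°, h = 1.000, k = 3.307, so h·k = 3.307.
True area = apparent / (areal scale) = 229000 / 3.307 ≈ 69200 km².

69200 km²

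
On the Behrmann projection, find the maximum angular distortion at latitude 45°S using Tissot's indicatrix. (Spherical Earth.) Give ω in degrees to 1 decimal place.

23.1°

Behrmann is a cylindrical equal-area projection with standard parallels at ±30°. For cylindrical equal-area with standard parallel φ₀, h = cos φ / cos φ₀ and k = cos φ₀ / cos φ, so h·k = 1.
At 45°: h = 0.8165, k = 1.225; principal scales a = 1.225, b = 0.8165.
sin(ω/2) = (a − b)/(a + b) = 0.4082/2.041 = 0.2000, so ω = 2 arcsin(0.2000) ≈ 23.1°.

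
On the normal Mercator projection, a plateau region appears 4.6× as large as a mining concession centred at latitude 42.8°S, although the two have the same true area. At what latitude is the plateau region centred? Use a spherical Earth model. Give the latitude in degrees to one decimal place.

70.0°

Mercator areal scale is sec²φ, so apparent-area ratio = sec²φ₁ / sec²φ₂ = cos²φ₂ / cos²φ₁.
cos²φ₂ / cos²φ₁ = 4.6  ⇒  cos φ₁ = cos 42.8° / √4.6 = 0.7337/2.145 = 0.3421.
φ₁ = arccos(0.3421) ≈ 70.0°.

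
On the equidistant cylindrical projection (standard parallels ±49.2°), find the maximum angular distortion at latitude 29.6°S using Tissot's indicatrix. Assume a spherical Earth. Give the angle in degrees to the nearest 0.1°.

16.3°

With standard parallel φ₀ = 49.2°, the equirectangular projection gives x = Rλ cos φ₀, y = Rφ, so h = 1 and k = cos 49.2° / cos φ.
At 29.6°: h = 1.000, k = 0.7515; principal scales a = 1.000, b = 0.7515.
sin(ω/2) = (a − b)/(a + b) = 0.2485/1.751 = 0.1419, so ω = 2 arcsin(0.1419) ≈ 16.3°.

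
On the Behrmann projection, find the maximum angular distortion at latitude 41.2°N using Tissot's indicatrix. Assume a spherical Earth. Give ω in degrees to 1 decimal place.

Behrmann is a cylindrical equal-area projection with standard parallels at ±30°. Cylindrical equal-area (φ₀ = 30°): h = cos φ / cos 30° along meridians, k = cos 30° / cos φ along parallels; h·k = 1.
At 41.2°: h = 0.8688, k = 1.151; principal scales a = 1.151, b = 0.8688.
sin(ω/2) = (a − b)/(a + b) = 0.2822/2.020 = 0.1397, so ω = 2 arcsin(0.1397) ≈ 16.1°.

16.1°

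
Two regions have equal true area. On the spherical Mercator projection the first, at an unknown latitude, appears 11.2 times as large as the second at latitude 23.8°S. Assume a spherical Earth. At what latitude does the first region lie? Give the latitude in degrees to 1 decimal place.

74.1°

Mercator areal scale is sec²φ, so apparent-area ratio = sec²φ₁ / sec²φ₂ = cos²φ₂ / cos²φ₁.
cos²φ₂ / cos²φ₁ = 11.2  ⇒  cos φ₁ = cos 23.8° / √11.2 = 0.9150/3.347 = 0.2734.
φ₁ = arccos(0.2734) ≈ 74.1°.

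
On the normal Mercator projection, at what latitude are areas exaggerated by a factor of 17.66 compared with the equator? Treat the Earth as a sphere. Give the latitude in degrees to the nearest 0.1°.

Mercator areal scale is sec²φ.
sec²φ = 17.66  ⇒  cos²φ = 0.05663  ⇒  cos φ = 0.2380.
φ = arccos(0.2380) ≈ 76.2°.

76.2°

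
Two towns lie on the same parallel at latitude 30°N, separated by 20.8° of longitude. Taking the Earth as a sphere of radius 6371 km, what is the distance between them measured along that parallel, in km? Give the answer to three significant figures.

2000 km

Arc length along a parallel = R cos φ · Δλ (with Δλ in radians).
= 6371 × cos 30° × (20.8° × π/180) = 6371 × 0.8660 × 0.3630 ≈ 2000 km.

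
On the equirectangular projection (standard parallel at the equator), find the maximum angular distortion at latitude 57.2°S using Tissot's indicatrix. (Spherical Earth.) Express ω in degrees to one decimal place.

34.6°

Plate carrée maps x = Rλ, y = Rφ. The meridian scale is h = 1 and the parallel scale is k = 1/cos φ = sec φ.
At 57.2°: h = 1.000, k = 1.846; principal scales a = 1.846, b = 1.000.
sin(ω/2) = (a − b)/(a + b) = 0.8460/2.846 = 0.2973, so ω = 2 arcsin(0.2973) ≈ 34.6°.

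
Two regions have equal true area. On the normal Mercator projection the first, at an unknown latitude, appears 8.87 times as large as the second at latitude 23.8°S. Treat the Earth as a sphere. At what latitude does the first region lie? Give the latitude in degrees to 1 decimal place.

72.1°

For equal true areas on Mercator, apparent areas scale as sec²φ, so the ratio is cos²φ₂ / cos²φ₁.
cos²φ₂ / cos²φ₁ = 8.87  ⇒  cos φ₁ = cos 23.8° / √8.87 = 0.9150/2.978 = 0.3072.
φ₁ = arccos(0.3072) ≈ 72.1°.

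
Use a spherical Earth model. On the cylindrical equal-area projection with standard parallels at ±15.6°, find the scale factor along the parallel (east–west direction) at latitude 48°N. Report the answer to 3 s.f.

1.44

A cylindrical equal-area projection with standard parallel φ₀ has meridian scale h = cos φ / cos φ₀ and parallel scale k = cos φ₀ / cos φ (so areas are preserved, h·k = 1).
k = cos 15.6° / cos 48° = 0.9632/0.6691 = 1.439.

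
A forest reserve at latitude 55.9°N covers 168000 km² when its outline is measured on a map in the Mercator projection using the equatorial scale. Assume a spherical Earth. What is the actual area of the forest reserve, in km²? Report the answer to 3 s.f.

For Mercator, h = k = sec φ (a conformal cylindrical projection has a single point scale, 1/cos φ).
Areal scale = k² = sec²φ = 1/cos²(55.9°) = 1/0.5606² = 3.182.
True area = apparent / (areal scale) = 168000 / 3.182 ≈ 52800 km².

52800 km²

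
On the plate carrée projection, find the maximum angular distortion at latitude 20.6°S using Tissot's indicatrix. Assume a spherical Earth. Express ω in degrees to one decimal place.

For the equirectangular projection with φ₀ = 0 (plate carrée), h = 1 along meridians and k = sec φ along parallels.
At 20.6°: h = 1.000, k = 1.068; principal scales a = 1.068, b = 1.000.
sin(ω/2) = (a − b)/(a + b) = 0.06831/2.068 = 0.03303, so ω = 2 arcsin(0.03303) ≈ 3.8°.

3.8°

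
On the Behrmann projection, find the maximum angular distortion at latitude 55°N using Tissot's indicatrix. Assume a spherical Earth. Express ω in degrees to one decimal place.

The Behrmann projection is cylindrical equal-area with φ₀ = 30°. A cylindrical equal-area projection with standard parallel φ₀ has meridian scale h = cos φ / cos φ₀ and parallel scale k = cos φ₀ / cos φ (so areas are preserved, h·k = 1).
At 55°: h = 0.6623, k = 1.510; principal scales a = 1.510, b = 0.6623.
sin(ω/2) = (a − b)/(a + b) = 0.8476/2.172 = 0.3902, so ω = 2 arcsin(0.3902) ≈ 45.9°.

45.9°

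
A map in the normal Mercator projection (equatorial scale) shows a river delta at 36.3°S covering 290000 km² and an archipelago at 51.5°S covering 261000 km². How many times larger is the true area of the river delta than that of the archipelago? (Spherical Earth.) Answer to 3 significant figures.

On Mercator the areal scale is sec²φ, so true area = apparent × cos²φ.
True area of river delta: 290000 × cos²(36.3°) = 290000 × 0.6495 = 188400 km².
True area of archipelago: 261000 × cos²(51.5°) = 261000 × 0.3875 = 101100 km².
Ratio = 188400 / 101100 ≈ 1.86.

1.86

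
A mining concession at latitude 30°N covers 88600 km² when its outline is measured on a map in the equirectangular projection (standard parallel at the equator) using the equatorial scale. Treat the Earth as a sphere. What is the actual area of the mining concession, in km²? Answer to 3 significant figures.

Plate carrée maps x = Rλ, y = Rφ. The meridian scale is h = 1 and the parallel scale is k = 1/cos φ = sec φ.
Areal scale = h·k = 1 × sec φ; at 30°, h = 1.000, k = 1.155, so h·k = 1.155.
True area = apparent / (areal scale) = 88600 / 1.155 ≈ 76700 km².

76700 km²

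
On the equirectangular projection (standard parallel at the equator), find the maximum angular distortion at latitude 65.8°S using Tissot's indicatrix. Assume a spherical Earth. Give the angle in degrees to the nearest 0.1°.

49.5°

For the equirectangular projection with φ₀ = 0 (plate carrée), h = 1 along meridians and k = sec φ along parallels.
At 65.8°: h = 1.000, k = 2.439; principal scales a = 2.439, b = 1.000.
sin(ω/2) = (a − b)/(a + b) = 1.439/3.439 = 0.4185, so ω = 2 arcsin(0.4185) ≈ 49.5°.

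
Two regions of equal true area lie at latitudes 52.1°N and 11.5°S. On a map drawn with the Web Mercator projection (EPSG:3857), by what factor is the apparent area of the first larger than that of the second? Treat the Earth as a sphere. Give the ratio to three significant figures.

2.54

On Mercator, area is exaggerated by sec²φ = 1/cos²φ.
At 52.1°: sec²(52.1°) = 1/0.6143² = 2.650.
At 11.5°: sec²(11.5°) = 1/0.9799² = 1.041.
Ratio = 2.650/1.041 = cos²(11.5°)/cos²(52.1°) ≈ 2.54.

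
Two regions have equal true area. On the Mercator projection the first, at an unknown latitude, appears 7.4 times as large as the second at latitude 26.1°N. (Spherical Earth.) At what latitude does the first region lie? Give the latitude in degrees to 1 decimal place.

For equal true areas on Mercator, apparent areas scale as sec²φ, so the ratio is cos²φ₂ / cos²φ₁.
cos²φ₂ / cos²φ₁ = 7.4  ⇒  cos φ₁ = cos 26.1° / √7.4 = 0.8980/2.720 = 0.3301.
φ₁ = arccos(0.3301) ≈ 70.7°.

70.7°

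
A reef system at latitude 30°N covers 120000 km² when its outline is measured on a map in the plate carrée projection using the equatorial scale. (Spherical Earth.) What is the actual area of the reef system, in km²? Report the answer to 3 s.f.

Plate carrée maps x = Rλ, y = Rφ. The meridian scale is h = 1 and the parallel scale is k = 1/cos φ = sec φ.
Areal scale = h·k = 1 × sec φ; at 30°, h = 1.000, k = 1.155, so h·k = 1.155.
True area = apparent / (areal scale) = 120000 / 1.155 ≈ 104000 km².

104000 km²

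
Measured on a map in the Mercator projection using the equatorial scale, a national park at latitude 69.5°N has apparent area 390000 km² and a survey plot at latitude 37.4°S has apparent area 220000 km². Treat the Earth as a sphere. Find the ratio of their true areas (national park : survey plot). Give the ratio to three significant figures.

On Mercator the areal scale is sec²φ, so true area = apparent × cos²φ.
True area of national park: 390000 × cos²(69.5°) = 390000 × 0.1226 = 47830 km².
True area of survey plot: 220000 × cos²(37.4°) = 220000 × 0.6311 = 138800 km².
Ratio = 47830 / 138800 ≈ 0.345.

0.345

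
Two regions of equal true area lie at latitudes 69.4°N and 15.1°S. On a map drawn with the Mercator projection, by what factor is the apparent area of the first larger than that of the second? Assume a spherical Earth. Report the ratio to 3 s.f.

7.53

On Mercator, area is exaggerated by sec²φ = 1/cos²φ.
At 69.4°: sec²(69.4°) = 1/0.3518² = 8.078.
At 15.1°: sec²(15.1°) = 1/0.9655² = 1.073.
Ratio = 8.078/1.073 = cos²(15.1°)/cos²(69.4°) ≈ 7.53.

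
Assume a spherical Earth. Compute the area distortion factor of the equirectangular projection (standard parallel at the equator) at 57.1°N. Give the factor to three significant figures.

For the equirectangular projection with φ₀ = 0 (plate carrée), h = 1 along meridians and k = sec φ along parallels.
Areal scale = h·k = 1 × sec φ; at 57.1°, h = 1.000, k = 1.841, so h·k = 1.841.

1.84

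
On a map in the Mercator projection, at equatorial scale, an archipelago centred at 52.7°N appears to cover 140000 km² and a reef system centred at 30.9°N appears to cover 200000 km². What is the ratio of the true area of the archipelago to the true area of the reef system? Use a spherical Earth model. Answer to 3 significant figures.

On Mercator the areal scale is sec²φ, so true area = apparent × cos²φ.
True area of archipelago: 140000 × cos²(52.7°) = 140000 × 0.3672 = 51410 km².
True area of reef system: 200000 × cos²(30.9°) = 200000 × 0.7363 = 147300 km².
Ratio = 51410 / 147300 ≈ 0.349.

0.349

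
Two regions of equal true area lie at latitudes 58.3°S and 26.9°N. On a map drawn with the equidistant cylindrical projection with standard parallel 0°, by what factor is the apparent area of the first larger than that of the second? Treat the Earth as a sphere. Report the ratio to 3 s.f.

For the equirectangular projection with φ₀ = 0 (plate carrée), h = 1 along meridians and k = sec φ along parallels.
Areal scale at 58.3°: h·k = 1.000 × 1.903 = 1.903.
Areal scale at 26.9°: h·k = 1.000 × 1.121 = 1.121.
Ratio = 1.903/1.121 ≈ 1.70.

1.70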